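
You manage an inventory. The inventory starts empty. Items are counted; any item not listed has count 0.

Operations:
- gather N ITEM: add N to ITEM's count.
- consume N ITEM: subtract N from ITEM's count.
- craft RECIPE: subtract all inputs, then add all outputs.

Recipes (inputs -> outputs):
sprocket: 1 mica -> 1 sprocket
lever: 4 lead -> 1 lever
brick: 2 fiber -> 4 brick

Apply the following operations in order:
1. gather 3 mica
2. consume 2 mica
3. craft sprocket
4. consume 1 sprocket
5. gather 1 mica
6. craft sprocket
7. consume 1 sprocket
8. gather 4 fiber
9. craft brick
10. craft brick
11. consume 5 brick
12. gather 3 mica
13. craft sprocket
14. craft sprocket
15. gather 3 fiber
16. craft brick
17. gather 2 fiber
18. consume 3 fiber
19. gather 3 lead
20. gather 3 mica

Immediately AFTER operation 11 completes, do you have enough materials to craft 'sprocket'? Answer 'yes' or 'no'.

Answer: no

Derivation:
After 1 (gather 3 mica): mica=3
After 2 (consume 2 mica): mica=1
After 3 (craft sprocket): sprocket=1
After 4 (consume 1 sprocket): (empty)
After 5 (gather 1 mica): mica=1
After 6 (craft sprocket): sprocket=1
After 7 (consume 1 sprocket): (empty)
After 8 (gather 4 fiber): fiber=4
After 9 (craft brick): brick=4 fiber=2
After 10 (craft brick): brick=8
After 11 (consume 5 brick): brick=3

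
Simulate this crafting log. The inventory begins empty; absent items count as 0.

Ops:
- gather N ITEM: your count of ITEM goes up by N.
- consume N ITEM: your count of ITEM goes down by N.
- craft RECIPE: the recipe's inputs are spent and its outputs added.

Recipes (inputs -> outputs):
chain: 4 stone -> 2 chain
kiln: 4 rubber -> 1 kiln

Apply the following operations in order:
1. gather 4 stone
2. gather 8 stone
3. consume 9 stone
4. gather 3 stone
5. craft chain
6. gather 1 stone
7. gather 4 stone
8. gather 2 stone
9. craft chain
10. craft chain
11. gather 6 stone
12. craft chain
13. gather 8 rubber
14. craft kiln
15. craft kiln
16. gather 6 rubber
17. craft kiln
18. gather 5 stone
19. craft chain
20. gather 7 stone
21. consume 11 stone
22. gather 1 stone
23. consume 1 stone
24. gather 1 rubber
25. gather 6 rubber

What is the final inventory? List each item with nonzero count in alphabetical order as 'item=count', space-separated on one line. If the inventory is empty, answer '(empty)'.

After 1 (gather 4 stone): stone=4
After 2 (gather 8 stone): stone=12
After 3 (consume 9 stone): stone=3
After 4 (gather 3 stone): stone=6
After 5 (craft chain): chain=2 stone=2
After 6 (gather 1 stone): chain=2 stone=3
After 7 (gather 4 stone): chain=2 stone=7
After 8 (gather 2 stone): chain=2 stone=9
After 9 (craft chain): chain=4 stone=5
After 10 (craft chain): chain=6 stone=1
After 11 (gather 6 stone): chain=6 stone=7
After 12 (craft chain): chain=8 stone=3
After 13 (gather 8 rubber): chain=8 rubber=8 stone=3
After 14 (craft kiln): chain=8 kiln=1 rubber=4 stone=3
After 15 (craft kiln): chain=8 kiln=2 stone=3
After 16 (gather 6 rubber): chain=8 kiln=2 rubber=6 stone=3
After 17 (craft kiln): chain=8 kiln=3 rubber=2 stone=3
After 18 (gather 5 stone): chain=8 kiln=3 rubber=2 stone=8
After 19 (craft chain): chain=10 kiln=3 rubber=2 stone=4
After 20 (gather 7 stone): chain=10 kiln=3 rubber=2 stone=11
After 21 (consume 11 stone): chain=10 kiln=3 rubber=2
After 22 (gather 1 stone): chain=10 kiln=3 rubber=2 stone=1
After 23 (consume 1 stone): chain=10 kiln=3 rubber=2
After 24 (gather 1 rubber): chain=10 kiln=3 rubber=3
After 25 (gather 6 rubber): chain=10 kiln=3 rubber=9

Answer: chain=10 kiln=3 rubber=9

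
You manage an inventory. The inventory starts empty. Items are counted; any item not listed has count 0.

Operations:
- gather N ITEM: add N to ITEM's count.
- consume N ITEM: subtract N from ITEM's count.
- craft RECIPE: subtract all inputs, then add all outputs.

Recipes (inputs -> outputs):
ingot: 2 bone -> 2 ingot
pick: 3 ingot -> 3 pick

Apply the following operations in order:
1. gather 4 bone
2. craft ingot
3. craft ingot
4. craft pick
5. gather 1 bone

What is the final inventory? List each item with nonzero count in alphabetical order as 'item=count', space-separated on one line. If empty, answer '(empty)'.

After 1 (gather 4 bone): bone=4
After 2 (craft ingot): bone=2 ingot=2
After 3 (craft ingot): ingot=4
After 4 (craft pick): ingot=1 pick=3
After 5 (gather 1 bone): bone=1 ingot=1 pick=3

Answer: bone=1 ingot=1 pick=3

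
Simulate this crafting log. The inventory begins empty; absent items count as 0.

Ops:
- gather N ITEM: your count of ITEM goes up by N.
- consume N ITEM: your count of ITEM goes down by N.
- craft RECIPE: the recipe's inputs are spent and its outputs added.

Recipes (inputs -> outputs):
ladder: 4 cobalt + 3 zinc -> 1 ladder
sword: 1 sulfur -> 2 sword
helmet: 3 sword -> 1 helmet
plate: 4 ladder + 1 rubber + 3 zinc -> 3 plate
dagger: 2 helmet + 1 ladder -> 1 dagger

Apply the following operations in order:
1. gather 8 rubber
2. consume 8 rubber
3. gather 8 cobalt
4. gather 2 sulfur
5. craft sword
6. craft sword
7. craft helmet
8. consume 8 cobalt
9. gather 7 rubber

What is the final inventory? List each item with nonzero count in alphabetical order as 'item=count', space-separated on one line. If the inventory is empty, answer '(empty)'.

After 1 (gather 8 rubber): rubber=8
After 2 (consume 8 rubber): (empty)
After 3 (gather 8 cobalt): cobalt=8
After 4 (gather 2 sulfur): cobalt=8 sulfur=2
After 5 (craft sword): cobalt=8 sulfur=1 sword=2
After 6 (craft sword): cobalt=8 sword=4
After 7 (craft helmet): cobalt=8 helmet=1 sword=1
After 8 (consume 8 cobalt): helmet=1 sword=1
After 9 (gather 7 rubber): helmet=1 rubber=7 sword=1

Answer: helmet=1 rubber=7 sword=1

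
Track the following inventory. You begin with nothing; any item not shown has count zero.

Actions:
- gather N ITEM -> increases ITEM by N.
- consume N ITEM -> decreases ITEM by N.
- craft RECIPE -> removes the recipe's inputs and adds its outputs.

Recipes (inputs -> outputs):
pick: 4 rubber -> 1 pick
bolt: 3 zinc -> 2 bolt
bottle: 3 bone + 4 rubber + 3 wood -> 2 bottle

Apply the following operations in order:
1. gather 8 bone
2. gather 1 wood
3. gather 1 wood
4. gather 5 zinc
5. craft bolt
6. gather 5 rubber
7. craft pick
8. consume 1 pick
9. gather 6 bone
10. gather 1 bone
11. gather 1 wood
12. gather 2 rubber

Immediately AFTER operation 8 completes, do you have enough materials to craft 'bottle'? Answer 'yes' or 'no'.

After 1 (gather 8 bone): bone=8
After 2 (gather 1 wood): bone=8 wood=1
After 3 (gather 1 wood): bone=8 wood=2
After 4 (gather 5 zinc): bone=8 wood=2 zinc=5
After 5 (craft bolt): bolt=2 bone=8 wood=2 zinc=2
After 6 (gather 5 rubber): bolt=2 bone=8 rubber=5 wood=2 zinc=2
After 7 (craft pick): bolt=2 bone=8 pick=1 rubber=1 wood=2 zinc=2
After 8 (consume 1 pick): bolt=2 bone=8 rubber=1 wood=2 zinc=2

Answer: no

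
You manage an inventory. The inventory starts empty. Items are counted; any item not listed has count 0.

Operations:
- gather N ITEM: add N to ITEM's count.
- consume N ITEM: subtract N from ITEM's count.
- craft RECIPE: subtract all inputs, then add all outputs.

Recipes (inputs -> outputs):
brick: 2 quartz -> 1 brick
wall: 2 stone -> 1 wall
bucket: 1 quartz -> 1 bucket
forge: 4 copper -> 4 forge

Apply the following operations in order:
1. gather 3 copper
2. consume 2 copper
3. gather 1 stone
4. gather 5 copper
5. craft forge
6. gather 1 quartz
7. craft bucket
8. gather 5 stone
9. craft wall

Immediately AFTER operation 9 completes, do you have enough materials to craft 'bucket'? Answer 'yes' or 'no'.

Answer: no

Derivation:
After 1 (gather 3 copper): copper=3
After 2 (consume 2 copper): copper=1
After 3 (gather 1 stone): copper=1 stone=1
After 4 (gather 5 copper): copper=6 stone=1
After 5 (craft forge): copper=2 forge=4 stone=1
After 6 (gather 1 quartz): copper=2 forge=4 quartz=1 stone=1
After 7 (craft bucket): bucket=1 copper=2 forge=4 stone=1
After 8 (gather 5 stone): bucket=1 copper=2 forge=4 stone=6
After 9 (craft wall): bucket=1 copper=2 forge=4 stone=4 wall=1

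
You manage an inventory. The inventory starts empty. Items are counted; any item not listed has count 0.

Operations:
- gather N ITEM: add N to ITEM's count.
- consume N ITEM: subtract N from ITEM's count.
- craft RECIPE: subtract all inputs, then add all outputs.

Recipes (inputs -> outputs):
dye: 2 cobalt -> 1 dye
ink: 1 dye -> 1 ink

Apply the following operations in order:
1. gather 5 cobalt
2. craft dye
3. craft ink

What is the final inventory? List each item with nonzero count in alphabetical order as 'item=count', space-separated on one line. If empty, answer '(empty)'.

Answer: cobalt=3 ink=1

Derivation:
After 1 (gather 5 cobalt): cobalt=5
After 2 (craft dye): cobalt=3 dye=1
After 3 (craft ink): cobalt=3 ink=1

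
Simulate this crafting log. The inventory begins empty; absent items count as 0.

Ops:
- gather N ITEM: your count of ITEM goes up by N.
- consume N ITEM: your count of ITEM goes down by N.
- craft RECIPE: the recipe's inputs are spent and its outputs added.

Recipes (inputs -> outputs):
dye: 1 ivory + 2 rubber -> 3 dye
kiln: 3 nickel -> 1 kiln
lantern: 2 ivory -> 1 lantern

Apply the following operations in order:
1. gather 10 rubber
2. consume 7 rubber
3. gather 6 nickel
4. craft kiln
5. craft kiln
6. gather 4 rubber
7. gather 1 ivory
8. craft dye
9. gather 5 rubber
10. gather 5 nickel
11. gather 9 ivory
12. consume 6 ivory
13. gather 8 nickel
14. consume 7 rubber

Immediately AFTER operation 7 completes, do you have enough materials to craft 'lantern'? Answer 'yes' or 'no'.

After 1 (gather 10 rubber): rubber=10
After 2 (consume 7 rubber): rubber=3
After 3 (gather 6 nickel): nickel=6 rubber=3
After 4 (craft kiln): kiln=1 nickel=3 rubber=3
After 5 (craft kiln): kiln=2 rubber=3
After 6 (gather 4 rubber): kiln=2 rubber=7
After 7 (gather 1 ivory): ivory=1 kiln=2 rubber=7

Answer: no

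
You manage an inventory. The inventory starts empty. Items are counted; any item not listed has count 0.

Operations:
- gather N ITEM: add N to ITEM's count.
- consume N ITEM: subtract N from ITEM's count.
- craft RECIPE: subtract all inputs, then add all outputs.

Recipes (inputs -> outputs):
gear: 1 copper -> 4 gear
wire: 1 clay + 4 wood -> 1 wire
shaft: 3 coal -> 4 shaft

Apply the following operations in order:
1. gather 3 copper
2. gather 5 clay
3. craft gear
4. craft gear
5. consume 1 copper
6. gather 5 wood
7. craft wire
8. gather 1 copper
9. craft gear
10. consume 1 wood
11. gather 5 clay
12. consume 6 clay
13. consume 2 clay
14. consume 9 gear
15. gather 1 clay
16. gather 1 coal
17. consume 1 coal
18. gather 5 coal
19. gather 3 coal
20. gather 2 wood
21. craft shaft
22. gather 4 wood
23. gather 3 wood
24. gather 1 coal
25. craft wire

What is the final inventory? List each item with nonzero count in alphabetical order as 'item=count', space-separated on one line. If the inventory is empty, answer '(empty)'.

Answer: clay=1 coal=6 gear=3 shaft=4 wire=2 wood=5

Derivation:
After 1 (gather 3 copper): copper=3
After 2 (gather 5 clay): clay=5 copper=3
After 3 (craft gear): clay=5 copper=2 gear=4
After 4 (craft gear): clay=5 copper=1 gear=8
After 5 (consume 1 copper): clay=5 gear=8
After 6 (gather 5 wood): clay=5 gear=8 wood=5
After 7 (craft wire): clay=4 gear=8 wire=1 wood=1
After 8 (gather 1 copper): clay=4 copper=1 gear=8 wire=1 wood=1
After 9 (craft gear): clay=4 gear=12 wire=1 wood=1
After 10 (consume 1 wood): clay=4 gear=12 wire=1
After 11 (gather 5 clay): clay=9 gear=12 wire=1
After 12 (consume 6 clay): clay=3 gear=12 wire=1
After 13 (consume 2 clay): clay=1 gear=12 wire=1
After 14 (consume 9 gear): clay=1 gear=3 wire=1
After 15 (gather 1 clay): clay=2 gear=3 wire=1
After 16 (gather 1 coal): clay=2 coal=1 gear=3 wire=1
After 17 (consume 1 coal): clay=2 gear=3 wire=1
After 18 (gather 5 coal): clay=2 coal=5 gear=3 wire=1
After 19 (gather 3 coal): clay=2 coal=8 gear=3 wire=1
After 20 (gather 2 wood): clay=2 coal=8 gear=3 wire=1 wood=2
After 21 (craft shaft): clay=2 coal=5 gear=3 shaft=4 wire=1 wood=2
After 22 (gather 4 wood): clay=2 coal=5 gear=3 shaft=4 wire=1 wood=6
After 23 (gather 3 wood): clay=2 coal=5 gear=3 shaft=4 wire=1 wood=9
After 24 (gather 1 coal): clay=2 coal=6 gear=3 shaft=4 wire=1 wood=9
After 25 (craft wire): clay=1 coal=6 gear=3 shaft=4 wire=2 wood=5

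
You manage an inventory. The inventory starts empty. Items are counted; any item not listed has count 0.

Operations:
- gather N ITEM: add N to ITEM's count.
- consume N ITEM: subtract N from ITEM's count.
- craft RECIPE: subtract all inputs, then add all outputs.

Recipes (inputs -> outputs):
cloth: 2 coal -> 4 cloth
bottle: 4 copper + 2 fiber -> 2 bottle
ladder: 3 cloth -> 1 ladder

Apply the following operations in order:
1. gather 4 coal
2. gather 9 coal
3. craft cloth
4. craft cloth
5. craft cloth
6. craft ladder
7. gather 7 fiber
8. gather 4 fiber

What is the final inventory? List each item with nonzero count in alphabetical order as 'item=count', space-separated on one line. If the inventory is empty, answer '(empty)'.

After 1 (gather 4 coal): coal=4
After 2 (gather 9 coal): coal=13
After 3 (craft cloth): cloth=4 coal=11
After 4 (craft cloth): cloth=8 coal=9
After 5 (craft cloth): cloth=12 coal=7
After 6 (craft ladder): cloth=9 coal=7 ladder=1
After 7 (gather 7 fiber): cloth=9 coal=7 fiber=7 ladder=1
After 8 (gather 4 fiber): cloth=9 coal=7 fiber=11 ladder=1

Answer: cloth=9 coal=7 fiber=11 ladder=1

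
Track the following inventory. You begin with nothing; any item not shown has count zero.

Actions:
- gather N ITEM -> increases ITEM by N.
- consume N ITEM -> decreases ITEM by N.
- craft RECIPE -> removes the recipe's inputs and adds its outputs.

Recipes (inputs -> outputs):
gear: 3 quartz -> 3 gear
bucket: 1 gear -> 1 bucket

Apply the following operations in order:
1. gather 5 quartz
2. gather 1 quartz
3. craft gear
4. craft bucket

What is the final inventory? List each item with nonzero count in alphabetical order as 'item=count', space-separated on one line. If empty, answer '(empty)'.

Answer: bucket=1 gear=2 quartz=3

Derivation:
After 1 (gather 5 quartz): quartz=5
After 2 (gather 1 quartz): quartz=6
After 3 (craft gear): gear=3 quartz=3
After 4 (craft bucket): bucket=1 gear=2 quartz=3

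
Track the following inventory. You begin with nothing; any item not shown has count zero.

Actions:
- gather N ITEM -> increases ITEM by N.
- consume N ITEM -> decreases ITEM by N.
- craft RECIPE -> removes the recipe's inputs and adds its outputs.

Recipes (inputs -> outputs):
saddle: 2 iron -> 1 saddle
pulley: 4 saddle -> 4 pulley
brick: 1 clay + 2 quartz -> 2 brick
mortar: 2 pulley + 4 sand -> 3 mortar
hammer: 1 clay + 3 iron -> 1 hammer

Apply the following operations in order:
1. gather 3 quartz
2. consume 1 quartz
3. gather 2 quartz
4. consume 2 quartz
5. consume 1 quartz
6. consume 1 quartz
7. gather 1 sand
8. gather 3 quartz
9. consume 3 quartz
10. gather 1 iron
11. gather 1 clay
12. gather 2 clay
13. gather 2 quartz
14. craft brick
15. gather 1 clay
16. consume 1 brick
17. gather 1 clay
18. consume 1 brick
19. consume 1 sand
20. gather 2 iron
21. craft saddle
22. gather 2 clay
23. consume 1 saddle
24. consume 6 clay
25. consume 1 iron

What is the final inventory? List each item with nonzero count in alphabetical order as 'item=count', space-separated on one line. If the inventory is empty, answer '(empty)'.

After 1 (gather 3 quartz): quartz=3
After 2 (consume 1 quartz): quartz=2
After 3 (gather 2 quartz): quartz=4
After 4 (consume 2 quartz): quartz=2
After 5 (consume 1 quartz): quartz=1
After 6 (consume 1 quartz): (empty)
After 7 (gather 1 sand): sand=1
After 8 (gather 3 quartz): quartz=3 sand=1
After 9 (consume 3 quartz): sand=1
After 10 (gather 1 iron): iron=1 sand=1
After 11 (gather 1 clay): clay=1 iron=1 sand=1
After 12 (gather 2 clay): clay=3 iron=1 sand=1
After 13 (gather 2 quartz): clay=3 iron=1 quartz=2 sand=1
After 14 (craft brick): brick=2 clay=2 iron=1 sand=1
After 15 (gather 1 clay): brick=2 clay=3 iron=1 sand=1
After 16 (consume 1 brick): brick=1 clay=3 iron=1 sand=1
After 17 (gather 1 clay): brick=1 clay=4 iron=1 sand=1
After 18 (consume 1 brick): clay=4 iron=1 sand=1
After 19 (consume 1 sand): clay=4 iron=1
After 20 (gather 2 iron): clay=4 iron=3
After 21 (craft saddle): clay=4 iron=1 saddle=1
After 22 (gather 2 clay): clay=6 iron=1 saddle=1
After 23 (consume 1 saddle): clay=6 iron=1
After 24 (consume 6 clay): iron=1
After 25 (consume 1 iron): (empty)

Answer: (empty)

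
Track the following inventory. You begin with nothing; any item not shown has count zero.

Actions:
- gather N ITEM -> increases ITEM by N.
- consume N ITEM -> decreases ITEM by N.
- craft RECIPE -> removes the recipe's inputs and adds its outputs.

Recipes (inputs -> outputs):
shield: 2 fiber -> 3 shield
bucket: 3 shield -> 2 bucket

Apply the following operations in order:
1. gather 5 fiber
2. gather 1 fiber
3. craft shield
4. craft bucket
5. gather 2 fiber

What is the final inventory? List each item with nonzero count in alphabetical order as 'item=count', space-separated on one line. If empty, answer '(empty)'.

Answer: bucket=2 fiber=6

Derivation:
After 1 (gather 5 fiber): fiber=5
After 2 (gather 1 fiber): fiber=6
After 3 (craft shield): fiber=4 shield=3
After 4 (craft bucket): bucket=2 fiber=4
After 5 (gather 2 fiber): bucket=2 fiber=6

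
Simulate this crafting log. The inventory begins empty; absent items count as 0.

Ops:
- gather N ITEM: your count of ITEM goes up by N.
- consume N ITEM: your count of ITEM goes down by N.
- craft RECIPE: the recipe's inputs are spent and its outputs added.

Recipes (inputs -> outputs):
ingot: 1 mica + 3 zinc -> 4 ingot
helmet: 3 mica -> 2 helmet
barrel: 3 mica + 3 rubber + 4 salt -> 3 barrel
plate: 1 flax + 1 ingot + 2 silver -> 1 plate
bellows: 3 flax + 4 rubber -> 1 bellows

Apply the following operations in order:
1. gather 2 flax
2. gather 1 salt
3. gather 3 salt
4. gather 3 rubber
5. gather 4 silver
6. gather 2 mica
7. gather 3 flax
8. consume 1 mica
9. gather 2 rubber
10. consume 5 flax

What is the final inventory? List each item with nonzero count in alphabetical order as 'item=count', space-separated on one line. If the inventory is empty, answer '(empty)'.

After 1 (gather 2 flax): flax=2
After 2 (gather 1 salt): flax=2 salt=1
After 3 (gather 3 salt): flax=2 salt=4
After 4 (gather 3 rubber): flax=2 rubber=3 salt=4
After 5 (gather 4 silver): flax=2 rubber=3 salt=4 silver=4
After 6 (gather 2 mica): flax=2 mica=2 rubber=3 salt=4 silver=4
After 7 (gather 3 flax): flax=5 mica=2 rubber=3 salt=4 silver=4
After 8 (consume 1 mica): flax=5 mica=1 rubber=3 salt=4 silver=4
After 9 (gather 2 rubber): flax=5 mica=1 rubber=5 salt=4 silver=4
After 10 (consume 5 flax): mica=1 rubber=5 salt=4 silver=4

Answer: mica=1 rubber=5 salt=4 silver=4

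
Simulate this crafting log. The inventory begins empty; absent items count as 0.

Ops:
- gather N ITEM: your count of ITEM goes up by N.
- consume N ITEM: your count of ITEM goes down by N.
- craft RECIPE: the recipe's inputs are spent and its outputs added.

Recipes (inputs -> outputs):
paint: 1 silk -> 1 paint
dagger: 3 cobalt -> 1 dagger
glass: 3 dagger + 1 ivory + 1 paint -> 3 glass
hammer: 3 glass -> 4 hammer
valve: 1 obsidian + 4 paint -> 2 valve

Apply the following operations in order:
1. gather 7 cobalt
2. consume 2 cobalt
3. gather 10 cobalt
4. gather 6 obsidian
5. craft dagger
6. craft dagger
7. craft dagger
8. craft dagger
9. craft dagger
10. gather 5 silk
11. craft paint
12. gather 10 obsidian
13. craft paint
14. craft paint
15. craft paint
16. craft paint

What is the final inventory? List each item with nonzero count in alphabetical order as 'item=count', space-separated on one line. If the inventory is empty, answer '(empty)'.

Answer: dagger=5 obsidian=16 paint=5

Derivation:
After 1 (gather 7 cobalt): cobalt=7
After 2 (consume 2 cobalt): cobalt=5
After 3 (gather 10 cobalt): cobalt=15
After 4 (gather 6 obsidian): cobalt=15 obsidian=6
After 5 (craft dagger): cobalt=12 dagger=1 obsidian=6
After 6 (craft dagger): cobalt=9 dagger=2 obsidian=6
After 7 (craft dagger): cobalt=6 dagger=3 obsidian=6
After 8 (craft dagger): cobalt=3 dagger=4 obsidian=6
After 9 (craft dagger): dagger=5 obsidian=6
After 10 (gather 5 silk): dagger=5 obsidian=6 silk=5
After 11 (craft paint): dagger=5 obsidian=6 paint=1 silk=4
After 12 (gather 10 obsidian): dagger=5 obsidian=16 paint=1 silk=4
After 13 (craft paint): dagger=5 obsidian=16 paint=2 silk=3
After 14 (craft paint): dagger=5 obsidian=16 paint=3 silk=2
After 15 (craft paint): dagger=5 obsidian=16 paint=4 silk=1
After 16 (craft paint): dagger=5 obsidian=16 paint=5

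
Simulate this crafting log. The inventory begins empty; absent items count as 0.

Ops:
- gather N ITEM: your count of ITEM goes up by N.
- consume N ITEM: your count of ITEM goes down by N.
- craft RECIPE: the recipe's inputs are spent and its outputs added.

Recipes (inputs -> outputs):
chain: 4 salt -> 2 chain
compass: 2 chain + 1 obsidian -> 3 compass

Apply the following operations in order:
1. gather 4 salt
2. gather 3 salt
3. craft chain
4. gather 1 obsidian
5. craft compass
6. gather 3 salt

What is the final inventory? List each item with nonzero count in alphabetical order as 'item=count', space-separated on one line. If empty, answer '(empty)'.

Answer: compass=3 salt=6

Derivation:
After 1 (gather 4 salt): salt=4
After 2 (gather 3 salt): salt=7
After 3 (craft chain): chain=2 salt=3
After 4 (gather 1 obsidian): chain=2 obsidian=1 salt=3
After 5 (craft compass): compass=3 salt=3
After 6 (gather 3 salt): compass=3 salt=6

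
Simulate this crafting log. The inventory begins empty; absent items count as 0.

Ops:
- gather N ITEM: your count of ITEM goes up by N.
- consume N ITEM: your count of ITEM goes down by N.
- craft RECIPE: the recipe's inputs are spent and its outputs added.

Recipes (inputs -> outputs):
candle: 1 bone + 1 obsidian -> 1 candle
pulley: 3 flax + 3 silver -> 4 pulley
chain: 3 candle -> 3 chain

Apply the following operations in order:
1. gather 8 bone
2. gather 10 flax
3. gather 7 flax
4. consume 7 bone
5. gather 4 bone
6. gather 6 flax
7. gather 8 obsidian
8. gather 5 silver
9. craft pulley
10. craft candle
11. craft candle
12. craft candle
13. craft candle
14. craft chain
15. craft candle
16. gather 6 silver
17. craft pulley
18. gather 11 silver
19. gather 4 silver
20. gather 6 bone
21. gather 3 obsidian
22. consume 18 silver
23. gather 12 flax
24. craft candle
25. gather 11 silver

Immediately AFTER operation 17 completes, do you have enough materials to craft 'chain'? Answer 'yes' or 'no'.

Answer: no

Derivation:
After 1 (gather 8 bone): bone=8
After 2 (gather 10 flax): bone=8 flax=10
After 3 (gather 7 flax): bone=8 flax=17
After 4 (consume 7 bone): bone=1 flax=17
After 5 (gather 4 bone): bone=5 flax=17
After 6 (gather 6 flax): bone=5 flax=23
After 7 (gather 8 obsidian): bone=5 flax=23 obsidian=8
After 8 (gather 5 silver): bone=5 flax=23 obsidian=8 silver=5
After 9 (craft pulley): bone=5 flax=20 obsidian=8 pulley=4 silver=2
After 10 (craft candle): bone=4 candle=1 flax=20 obsidian=7 pulley=4 silver=2
After 11 (craft candle): bone=3 candle=2 flax=20 obsidian=6 pulley=4 silver=2
After 12 (craft candle): bone=2 candle=3 flax=20 obsidian=5 pulley=4 silver=2
After 13 (craft candle): bone=1 candle=4 flax=20 obsidian=4 pulley=4 silver=2
After 14 (craft chain): bone=1 candle=1 chain=3 flax=20 obsidian=4 pulley=4 silver=2
After 15 (craft candle): candle=2 chain=3 flax=20 obsidian=3 pulley=4 silver=2
After 16 (gather 6 silver): candle=2 chain=3 flax=20 obsidian=3 pulley=4 silver=8
After 17 (craft pulley): candle=2 chain=3 flax=17 obsidian=3 pulley=8 silver=5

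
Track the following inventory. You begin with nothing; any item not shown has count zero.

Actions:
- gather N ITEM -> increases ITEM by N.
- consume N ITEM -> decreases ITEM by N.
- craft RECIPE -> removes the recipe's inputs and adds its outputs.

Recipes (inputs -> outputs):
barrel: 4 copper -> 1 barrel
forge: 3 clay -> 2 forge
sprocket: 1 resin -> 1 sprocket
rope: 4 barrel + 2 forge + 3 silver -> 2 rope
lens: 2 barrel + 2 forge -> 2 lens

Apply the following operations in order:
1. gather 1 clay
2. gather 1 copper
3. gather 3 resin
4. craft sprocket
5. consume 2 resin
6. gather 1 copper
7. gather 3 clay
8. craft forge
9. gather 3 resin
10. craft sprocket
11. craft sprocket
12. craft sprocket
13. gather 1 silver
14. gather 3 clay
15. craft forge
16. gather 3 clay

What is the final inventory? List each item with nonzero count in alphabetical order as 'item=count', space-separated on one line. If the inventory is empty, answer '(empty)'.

After 1 (gather 1 clay): clay=1
After 2 (gather 1 copper): clay=1 copper=1
After 3 (gather 3 resin): clay=1 copper=1 resin=3
After 4 (craft sprocket): clay=1 copper=1 resin=2 sprocket=1
After 5 (consume 2 resin): clay=1 copper=1 sprocket=1
After 6 (gather 1 copper): clay=1 copper=2 sprocket=1
After 7 (gather 3 clay): clay=4 copper=2 sprocket=1
After 8 (craft forge): clay=1 copper=2 forge=2 sprocket=1
After 9 (gather 3 resin): clay=1 copper=2 forge=2 resin=3 sprocket=1
After 10 (craft sprocket): clay=1 copper=2 forge=2 resin=2 sprocket=2
After 11 (craft sprocket): clay=1 copper=2 forge=2 resin=1 sprocket=3
After 12 (craft sprocket): clay=1 copper=2 forge=2 sprocket=4
After 13 (gather 1 silver): clay=1 copper=2 forge=2 silver=1 sprocket=4
After 14 (gather 3 clay): clay=4 copper=2 forge=2 silver=1 sprocket=4
After 15 (craft forge): clay=1 copper=2 forge=4 silver=1 sprocket=4
After 16 (gather 3 clay): clay=4 copper=2 forge=4 silver=1 sprocket=4

Answer: clay=4 copper=2 forge=4 silver=1 sprocket=4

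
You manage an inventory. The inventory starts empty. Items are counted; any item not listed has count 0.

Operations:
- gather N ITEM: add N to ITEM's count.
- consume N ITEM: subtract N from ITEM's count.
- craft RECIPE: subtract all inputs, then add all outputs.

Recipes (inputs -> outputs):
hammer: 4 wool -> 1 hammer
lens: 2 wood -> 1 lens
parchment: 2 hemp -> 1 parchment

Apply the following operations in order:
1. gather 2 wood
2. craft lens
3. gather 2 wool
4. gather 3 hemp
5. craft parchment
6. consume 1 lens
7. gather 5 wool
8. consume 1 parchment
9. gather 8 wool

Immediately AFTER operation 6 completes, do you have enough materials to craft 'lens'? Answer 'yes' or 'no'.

After 1 (gather 2 wood): wood=2
After 2 (craft lens): lens=1
After 3 (gather 2 wool): lens=1 wool=2
After 4 (gather 3 hemp): hemp=3 lens=1 wool=2
After 5 (craft parchment): hemp=1 lens=1 parchment=1 wool=2
After 6 (consume 1 lens): hemp=1 parchment=1 wool=2

Answer: no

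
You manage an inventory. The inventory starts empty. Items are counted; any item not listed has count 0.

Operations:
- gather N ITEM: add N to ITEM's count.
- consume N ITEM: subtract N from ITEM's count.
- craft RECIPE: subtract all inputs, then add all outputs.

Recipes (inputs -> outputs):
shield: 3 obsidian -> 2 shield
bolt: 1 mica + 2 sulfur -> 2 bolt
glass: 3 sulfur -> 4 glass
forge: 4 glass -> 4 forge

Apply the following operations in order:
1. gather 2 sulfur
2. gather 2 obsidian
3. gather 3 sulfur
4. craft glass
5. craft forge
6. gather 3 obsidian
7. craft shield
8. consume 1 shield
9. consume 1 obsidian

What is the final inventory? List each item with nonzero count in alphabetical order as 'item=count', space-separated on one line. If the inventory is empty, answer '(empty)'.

After 1 (gather 2 sulfur): sulfur=2
After 2 (gather 2 obsidian): obsidian=2 sulfur=2
After 3 (gather 3 sulfur): obsidian=2 sulfur=5
After 4 (craft glass): glass=4 obsidian=2 sulfur=2
After 5 (craft forge): forge=4 obsidian=2 sulfur=2
After 6 (gather 3 obsidian): forge=4 obsidian=5 sulfur=2
After 7 (craft shield): forge=4 obsidian=2 shield=2 sulfur=2
After 8 (consume 1 shield): forge=4 obsidian=2 shield=1 sulfur=2
After 9 (consume 1 obsidian): forge=4 obsidian=1 shield=1 sulfur=2

Answer: forge=4 obsidian=1 shield=1 sulfur=2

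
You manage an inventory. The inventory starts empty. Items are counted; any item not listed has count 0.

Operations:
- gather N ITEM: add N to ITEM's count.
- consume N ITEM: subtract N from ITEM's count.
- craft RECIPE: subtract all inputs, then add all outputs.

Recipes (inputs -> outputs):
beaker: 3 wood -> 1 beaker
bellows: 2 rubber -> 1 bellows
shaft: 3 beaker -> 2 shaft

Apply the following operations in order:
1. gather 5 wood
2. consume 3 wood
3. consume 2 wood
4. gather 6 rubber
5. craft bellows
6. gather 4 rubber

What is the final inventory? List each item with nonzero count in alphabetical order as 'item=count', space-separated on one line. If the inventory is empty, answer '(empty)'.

After 1 (gather 5 wood): wood=5
After 2 (consume 3 wood): wood=2
After 3 (consume 2 wood): (empty)
After 4 (gather 6 rubber): rubber=6
After 5 (craft bellows): bellows=1 rubber=4
After 6 (gather 4 rubber): bellows=1 rubber=8

Answer: bellows=1 rubber=8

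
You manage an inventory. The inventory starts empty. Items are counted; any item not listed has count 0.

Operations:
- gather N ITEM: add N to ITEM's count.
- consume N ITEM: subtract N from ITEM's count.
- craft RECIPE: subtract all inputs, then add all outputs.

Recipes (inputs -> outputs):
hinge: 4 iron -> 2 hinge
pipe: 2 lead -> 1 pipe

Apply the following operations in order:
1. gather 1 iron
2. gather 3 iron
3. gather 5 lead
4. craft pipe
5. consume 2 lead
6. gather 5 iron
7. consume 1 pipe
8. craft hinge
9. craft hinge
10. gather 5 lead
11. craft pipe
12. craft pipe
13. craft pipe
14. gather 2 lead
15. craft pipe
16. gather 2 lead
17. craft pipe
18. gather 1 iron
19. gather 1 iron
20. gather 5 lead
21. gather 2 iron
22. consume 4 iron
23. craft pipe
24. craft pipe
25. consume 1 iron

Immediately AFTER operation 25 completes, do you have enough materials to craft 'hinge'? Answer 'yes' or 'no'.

Answer: no

Derivation:
After 1 (gather 1 iron): iron=1
After 2 (gather 3 iron): iron=4
After 3 (gather 5 lead): iron=4 lead=5
After 4 (craft pipe): iron=4 lead=3 pipe=1
After 5 (consume 2 lead): iron=4 lead=1 pipe=1
After 6 (gather 5 iron): iron=9 lead=1 pipe=1
After 7 (consume 1 pipe): iron=9 lead=1
After 8 (craft hinge): hinge=2 iron=5 lead=1
After 9 (craft hinge): hinge=4 iron=1 lead=1
After 10 (gather 5 lead): hinge=4 iron=1 lead=6
After 11 (craft pipe): hinge=4 iron=1 lead=4 pipe=1
After 12 (craft pipe): hinge=4 iron=1 lead=2 pipe=2
After 13 (craft pipe): hinge=4 iron=1 pipe=3
After 14 (gather 2 lead): hinge=4 iron=1 lead=2 pipe=3
After 15 (craft pipe): hinge=4 iron=1 pipe=4
After 16 (gather 2 lead): hinge=4 iron=1 lead=2 pipe=4
After 17 (craft pipe): hinge=4 iron=1 pipe=5
After 18 (gather 1 iron): hinge=4 iron=2 pipe=5
After 19 (gather 1 iron): hinge=4 iron=3 pipe=5
After 20 (gather 5 lead): hinge=4 iron=3 lead=5 pipe=5
After 21 (gather 2 iron): hinge=4 iron=5 lead=5 pipe=5
After 22 (consume 4 iron): hinge=4 iron=1 lead=5 pipe=5
After 23 (craft pipe): hinge=4 iron=1 lead=3 pipe=6
After 24 (craft pipe): hinge=4 iron=1 lead=1 pipe=7
After 25 (consume 1 iron): hinge=4 lead=1 pipe=7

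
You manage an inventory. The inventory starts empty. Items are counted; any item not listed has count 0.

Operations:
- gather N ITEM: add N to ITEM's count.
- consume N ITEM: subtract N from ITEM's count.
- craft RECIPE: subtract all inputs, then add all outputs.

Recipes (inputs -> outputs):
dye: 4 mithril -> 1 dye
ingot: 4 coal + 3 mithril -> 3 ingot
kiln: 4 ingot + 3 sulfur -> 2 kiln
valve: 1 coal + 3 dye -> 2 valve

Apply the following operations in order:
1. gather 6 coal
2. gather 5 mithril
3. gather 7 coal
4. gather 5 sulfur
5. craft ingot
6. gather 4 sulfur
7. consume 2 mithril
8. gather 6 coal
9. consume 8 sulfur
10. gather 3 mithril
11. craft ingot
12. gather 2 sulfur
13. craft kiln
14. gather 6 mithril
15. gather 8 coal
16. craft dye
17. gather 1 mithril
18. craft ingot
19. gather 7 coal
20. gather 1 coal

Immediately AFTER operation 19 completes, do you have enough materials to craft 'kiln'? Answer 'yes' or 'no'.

After 1 (gather 6 coal): coal=6
After 2 (gather 5 mithril): coal=6 mithril=5
After 3 (gather 7 coal): coal=13 mithril=5
After 4 (gather 5 sulfur): coal=13 mithril=5 sulfur=5
After 5 (craft ingot): coal=9 ingot=3 mithril=2 sulfur=5
After 6 (gather 4 sulfur): coal=9 ingot=3 mithril=2 sulfur=9
After 7 (consume 2 mithril): coal=9 ingot=3 sulfur=9
After 8 (gather 6 coal): coal=15 ingot=3 sulfur=9
After 9 (consume 8 sulfur): coal=15 ingot=3 sulfur=1
After 10 (gather 3 mithril): coal=15 ingot=3 mithril=3 sulfur=1
After 11 (craft ingot): coal=11 ingot=6 sulfur=1
After 12 (gather 2 sulfur): coal=11 ingot=6 sulfur=3
After 13 (craft kiln): coal=11 ingot=2 kiln=2
After 14 (gather 6 mithril): coal=11 ingot=2 kiln=2 mithril=6
After 15 (gather 8 coal): coal=19 ingot=2 kiln=2 mithril=6
After 16 (craft dye): coal=19 dye=1 ingot=2 kiln=2 mithril=2
After 17 (gather 1 mithril): coal=19 dye=1 ingot=2 kiln=2 mithril=3
After 18 (craft ingot): coal=15 dye=1 ingot=5 kiln=2
After 19 (gather 7 coal): coal=22 dye=1 ingot=5 kiln=2

Answer: no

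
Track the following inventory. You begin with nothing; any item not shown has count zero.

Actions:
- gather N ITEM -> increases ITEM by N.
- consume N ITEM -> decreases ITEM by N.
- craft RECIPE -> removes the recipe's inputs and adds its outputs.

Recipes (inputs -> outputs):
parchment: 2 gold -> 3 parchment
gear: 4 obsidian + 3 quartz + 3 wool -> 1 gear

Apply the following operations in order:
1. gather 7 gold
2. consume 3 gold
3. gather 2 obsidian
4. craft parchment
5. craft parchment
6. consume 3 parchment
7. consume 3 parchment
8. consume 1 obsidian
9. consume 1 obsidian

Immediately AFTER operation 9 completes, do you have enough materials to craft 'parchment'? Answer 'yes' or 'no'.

Answer: no

Derivation:
After 1 (gather 7 gold): gold=7
After 2 (consume 3 gold): gold=4
After 3 (gather 2 obsidian): gold=4 obsidian=2
After 4 (craft parchment): gold=2 obsidian=2 parchment=3
After 5 (craft parchment): obsidian=2 parchment=6
After 6 (consume 3 parchment): obsidian=2 parchment=3
After 7 (consume 3 parchment): obsidian=2
After 8 (consume 1 obsidian): obsidian=1
After 9 (consume 1 obsidian): (empty)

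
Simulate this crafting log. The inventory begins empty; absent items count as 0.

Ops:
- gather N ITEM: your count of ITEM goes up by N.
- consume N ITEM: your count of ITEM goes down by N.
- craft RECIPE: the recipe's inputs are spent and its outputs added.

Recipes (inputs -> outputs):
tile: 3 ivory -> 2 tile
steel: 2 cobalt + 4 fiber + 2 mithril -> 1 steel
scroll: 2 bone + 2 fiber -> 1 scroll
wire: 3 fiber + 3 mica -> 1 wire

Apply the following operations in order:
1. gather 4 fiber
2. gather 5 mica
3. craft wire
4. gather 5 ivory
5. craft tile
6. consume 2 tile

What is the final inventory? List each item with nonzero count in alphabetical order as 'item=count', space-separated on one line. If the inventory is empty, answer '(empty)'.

After 1 (gather 4 fiber): fiber=4
After 2 (gather 5 mica): fiber=4 mica=5
After 3 (craft wire): fiber=1 mica=2 wire=1
After 4 (gather 5 ivory): fiber=1 ivory=5 mica=2 wire=1
After 5 (craft tile): fiber=1 ivory=2 mica=2 tile=2 wire=1
After 6 (consume 2 tile): fiber=1 ivory=2 mica=2 wire=1

Answer: fiber=1 ivory=2 mica=2 wire=1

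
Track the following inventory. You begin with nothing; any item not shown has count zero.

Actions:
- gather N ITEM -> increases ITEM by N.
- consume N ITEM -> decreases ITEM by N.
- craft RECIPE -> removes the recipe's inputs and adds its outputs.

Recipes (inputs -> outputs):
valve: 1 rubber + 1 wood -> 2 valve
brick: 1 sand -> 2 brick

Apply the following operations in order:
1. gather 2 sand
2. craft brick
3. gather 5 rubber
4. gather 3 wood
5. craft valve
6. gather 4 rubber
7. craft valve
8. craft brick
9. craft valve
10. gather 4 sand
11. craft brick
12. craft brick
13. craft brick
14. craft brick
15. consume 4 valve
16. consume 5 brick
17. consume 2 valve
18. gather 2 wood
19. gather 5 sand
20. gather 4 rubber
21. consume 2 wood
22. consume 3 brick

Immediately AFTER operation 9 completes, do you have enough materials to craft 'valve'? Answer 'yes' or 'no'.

After 1 (gather 2 sand): sand=2
After 2 (craft brick): brick=2 sand=1
After 3 (gather 5 rubber): brick=2 rubber=5 sand=1
After 4 (gather 3 wood): brick=2 rubber=5 sand=1 wood=3
After 5 (craft valve): brick=2 rubber=4 sand=1 valve=2 wood=2
After 6 (gather 4 rubber): brick=2 rubber=8 sand=1 valve=2 wood=2
After 7 (craft valve): brick=2 rubber=7 sand=1 valve=4 wood=1
After 8 (craft brick): brick=4 rubber=7 valve=4 wood=1
After 9 (craft valve): brick=4 rubber=6 valve=6

Answer: no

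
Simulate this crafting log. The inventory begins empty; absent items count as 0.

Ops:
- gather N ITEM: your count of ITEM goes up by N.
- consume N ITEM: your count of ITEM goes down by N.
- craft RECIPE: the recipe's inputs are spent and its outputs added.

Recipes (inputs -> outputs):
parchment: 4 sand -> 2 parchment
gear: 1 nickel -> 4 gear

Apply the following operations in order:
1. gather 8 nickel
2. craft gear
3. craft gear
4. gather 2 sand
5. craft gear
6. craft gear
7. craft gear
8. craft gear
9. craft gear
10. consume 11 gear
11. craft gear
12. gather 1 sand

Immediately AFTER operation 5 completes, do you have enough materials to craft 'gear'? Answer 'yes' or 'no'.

After 1 (gather 8 nickel): nickel=8
After 2 (craft gear): gear=4 nickel=7
After 3 (craft gear): gear=8 nickel=6
After 4 (gather 2 sand): gear=8 nickel=6 sand=2
After 5 (craft gear): gear=12 nickel=5 sand=2

Answer: yes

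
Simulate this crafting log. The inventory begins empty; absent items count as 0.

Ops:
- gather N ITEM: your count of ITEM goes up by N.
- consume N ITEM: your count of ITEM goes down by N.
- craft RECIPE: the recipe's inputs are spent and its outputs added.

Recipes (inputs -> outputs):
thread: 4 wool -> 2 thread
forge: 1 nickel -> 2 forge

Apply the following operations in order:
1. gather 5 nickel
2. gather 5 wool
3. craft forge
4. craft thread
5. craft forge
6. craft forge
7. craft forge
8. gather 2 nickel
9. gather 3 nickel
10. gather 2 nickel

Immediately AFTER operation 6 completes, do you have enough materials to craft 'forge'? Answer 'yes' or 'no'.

Answer: yes

Derivation:
After 1 (gather 5 nickel): nickel=5
After 2 (gather 5 wool): nickel=5 wool=5
After 3 (craft forge): forge=2 nickel=4 wool=5
After 4 (craft thread): forge=2 nickel=4 thread=2 wool=1
After 5 (craft forge): forge=4 nickel=3 thread=2 wool=1
After 6 (craft forge): forge=6 nickel=2 thread=2 wool=1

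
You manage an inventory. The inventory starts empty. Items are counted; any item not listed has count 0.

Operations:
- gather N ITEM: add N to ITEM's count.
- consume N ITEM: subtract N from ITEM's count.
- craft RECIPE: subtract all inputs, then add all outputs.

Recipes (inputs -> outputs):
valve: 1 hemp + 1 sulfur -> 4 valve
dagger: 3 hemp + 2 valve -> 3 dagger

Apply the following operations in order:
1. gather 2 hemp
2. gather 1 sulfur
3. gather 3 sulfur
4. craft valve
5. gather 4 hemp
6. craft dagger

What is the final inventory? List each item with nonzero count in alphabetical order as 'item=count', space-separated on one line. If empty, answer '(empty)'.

Answer: dagger=3 hemp=2 sulfur=3 valve=2

Derivation:
After 1 (gather 2 hemp): hemp=2
After 2 (gather 1 sulfur): hemp=2 sulfur=1
After 3 (gather 3 sulfur): hemp=2 sulfur=4
After 4 (craft valve): hemp=1 sulfur=3 valve=4
After 5 (gather 4 hemp): hemp=5 sulfur=3 valve=4
After 6 (craft dagger): dagger=3 hemp=2 sulfur=3 valve=2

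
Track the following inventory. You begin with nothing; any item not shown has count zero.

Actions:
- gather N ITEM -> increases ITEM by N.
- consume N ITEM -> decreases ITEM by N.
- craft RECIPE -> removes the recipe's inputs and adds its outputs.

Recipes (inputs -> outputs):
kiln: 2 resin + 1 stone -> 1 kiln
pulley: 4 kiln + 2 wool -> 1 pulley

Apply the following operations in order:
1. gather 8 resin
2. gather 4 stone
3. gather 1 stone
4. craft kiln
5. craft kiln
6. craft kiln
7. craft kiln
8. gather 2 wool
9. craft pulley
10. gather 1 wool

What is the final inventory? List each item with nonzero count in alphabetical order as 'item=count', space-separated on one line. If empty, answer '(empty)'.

After 1 (gather 8 resin): resin=8
After 2 (gather 4 stone): resin=8 stone=4
After 3 (gather 1 stone): resin=8 stone=5
After 4 (craft kiln): kiln=1 resin=6 stone=4
After 5 (craft kiln): kiln=2 resin=4 stone=3
After 6 (craft kiln): kiln=3 resin=2 stone=2
After 7 (craft kiln): kiln=4 stone=1
After 8 (gather 2 wool): kiln=4 stone=1 wool=2
After 9 (craft pulley): pulley=1 stone=1
After 10 (gather 1 wool): pulley=1 stone=1 wool=1

Answer: pulley=1 stone=1 wool=1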